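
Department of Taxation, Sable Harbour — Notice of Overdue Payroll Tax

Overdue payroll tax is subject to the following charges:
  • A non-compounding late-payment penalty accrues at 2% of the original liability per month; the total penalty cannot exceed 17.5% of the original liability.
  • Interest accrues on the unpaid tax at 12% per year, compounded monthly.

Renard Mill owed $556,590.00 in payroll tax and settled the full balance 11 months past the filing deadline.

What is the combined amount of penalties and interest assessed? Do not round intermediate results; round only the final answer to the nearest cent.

Penalty (uncapped): 11 × 2% × $556,590.00 = $122,449.80; cap = 17.5% × $556,590.00 = $97,403.25 → penalty = $97,403.25
Interest (12%/yr ÷ 12 = 1%/month): $556,590.00 × ((1 + 0.01)^11 − 1) = $64,379.8451…
Penalties + interest = $97,403.2500 + $64,379.8451… = $161,783.10

$161,783.10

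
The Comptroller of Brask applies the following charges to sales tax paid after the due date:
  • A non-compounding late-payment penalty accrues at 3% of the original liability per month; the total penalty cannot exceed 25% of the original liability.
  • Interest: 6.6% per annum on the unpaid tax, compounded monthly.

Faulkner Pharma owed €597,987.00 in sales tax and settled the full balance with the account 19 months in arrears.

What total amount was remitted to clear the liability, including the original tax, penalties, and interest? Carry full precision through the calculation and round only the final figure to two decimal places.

€813,165.19

Penalty (uncapped): 19 × 3% × €597,987.00 = €340,852.59; cap = 25% × €597,987.00 = €149,496.75 → penalty = €149,496.75
Interest (6.6%/yr ÷ 12 = 0.55%/month): €597,987.00 × ((1 + 0.0055)^19 − 1) = €65,681.4410…
Total = €597,987.00 + €149,496.7500 + €65,681.4410… = €813,165.19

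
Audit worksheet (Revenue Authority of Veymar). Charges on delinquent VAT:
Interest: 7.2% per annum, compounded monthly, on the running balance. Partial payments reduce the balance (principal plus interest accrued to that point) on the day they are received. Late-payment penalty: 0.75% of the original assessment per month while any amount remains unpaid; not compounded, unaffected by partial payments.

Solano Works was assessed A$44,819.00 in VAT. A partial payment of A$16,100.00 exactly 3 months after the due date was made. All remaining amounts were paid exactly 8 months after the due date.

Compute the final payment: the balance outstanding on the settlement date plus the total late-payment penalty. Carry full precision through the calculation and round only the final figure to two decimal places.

Monthly rate = 7.2% ÷ 12 = 0.6%
Balance at month 3: A$44,819.0000 × (1 + 0.006)^3 = A$45,630.5921…
After A$16,100.00 payment: A$45,630.5921… − A$16,100.00 = A$29,530.5921…
Balance at month 8: A$29,530.5921… × (1 + 0.006)^5 = A$30,427.2049…
Penalty: 8 × 0.75% × A$44,819.00 = A$2,689.14
Final settlement = outstanding balance + penalty = A$30,427.2049… + A$2,689.14 = A$33,116.34

A$33,116.34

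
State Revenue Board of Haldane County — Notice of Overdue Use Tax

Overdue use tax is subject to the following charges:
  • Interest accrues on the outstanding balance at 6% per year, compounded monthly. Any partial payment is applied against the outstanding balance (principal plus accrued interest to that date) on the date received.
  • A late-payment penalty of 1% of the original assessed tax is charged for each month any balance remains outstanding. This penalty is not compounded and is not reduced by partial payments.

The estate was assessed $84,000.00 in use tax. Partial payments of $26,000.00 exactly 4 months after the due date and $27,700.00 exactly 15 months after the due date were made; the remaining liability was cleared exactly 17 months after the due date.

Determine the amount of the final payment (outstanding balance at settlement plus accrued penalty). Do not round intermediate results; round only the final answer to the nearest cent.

$49,993.53

Monthly rate = 6% ÷ 12 = 0.5%
Balance at month 4: $84,000.0000 × (1 + 0.005)^4 = $85,692.6421…
After $26,000.00 payment: $85,692.6421… − $26,000.00 = $59,692.6421…
Balance at month 15: $59,692.6421… × (1 + 0.005)^11 = $63,059.0583…
After $27,700.00 payment: $63,059.0583… − $27,700.00 = $35,359.0583…
Balance at month 17: $35,359.0583… × (1 + 0.005)^2 = $35,713.5329…
Penalty: 17 × 1% × $84,000.00 = $14,280.00
Final settlement = outstanding balance + penalty = $35,713.5329… + $14,280.00 = $49,993.53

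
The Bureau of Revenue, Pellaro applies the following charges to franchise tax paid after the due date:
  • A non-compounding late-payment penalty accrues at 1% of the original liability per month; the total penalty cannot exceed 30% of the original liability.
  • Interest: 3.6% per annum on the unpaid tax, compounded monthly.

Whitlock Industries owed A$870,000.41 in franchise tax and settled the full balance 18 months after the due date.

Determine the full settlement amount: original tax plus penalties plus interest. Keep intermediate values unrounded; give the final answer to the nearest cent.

A$1,074,797.88

Penalty: 18 × 1% × A$870,000.41 = A$156,600.07… (below the 30% cap of A$261,000.12…)
Interest (3.6%/yr ÷ 12 = 0.3%/month): A$870,000.41 × ((1 + 0.003)^18 − 1) = A$48,197.3980…
Total = A$870,000.41 + A$156,600.0738 + A$48,197.3980… = A$1,074,797.88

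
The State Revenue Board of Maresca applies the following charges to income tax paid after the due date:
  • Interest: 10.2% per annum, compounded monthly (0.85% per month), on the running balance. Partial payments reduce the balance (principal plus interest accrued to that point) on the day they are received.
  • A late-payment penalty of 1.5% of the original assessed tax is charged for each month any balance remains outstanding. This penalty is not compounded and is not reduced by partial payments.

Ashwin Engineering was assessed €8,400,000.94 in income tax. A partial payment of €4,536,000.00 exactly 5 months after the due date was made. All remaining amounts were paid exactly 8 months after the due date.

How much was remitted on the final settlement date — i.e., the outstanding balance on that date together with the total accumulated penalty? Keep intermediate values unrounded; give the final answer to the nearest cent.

€5,343,832.33

Balance at month 5: €8,400,000.9400 × (1 + 0.0085)^5 = €8,763,121.7868…
After €4,536,000.00 payment: €8,763,121.7868… − €4,536,000.00 = €4,227,121.7868…
Balance at month 8: €4,227,121.7868… × (1 + 0.0085)^3 = €4,335,832.2169…
Penalty: 8 × 1.5% × €8,400,000.94 = €1,008,000.11…
Final settlement = outstanding balance + penalty = €4,335,832.2169… + €1,008,000.11… = €5,343,832.33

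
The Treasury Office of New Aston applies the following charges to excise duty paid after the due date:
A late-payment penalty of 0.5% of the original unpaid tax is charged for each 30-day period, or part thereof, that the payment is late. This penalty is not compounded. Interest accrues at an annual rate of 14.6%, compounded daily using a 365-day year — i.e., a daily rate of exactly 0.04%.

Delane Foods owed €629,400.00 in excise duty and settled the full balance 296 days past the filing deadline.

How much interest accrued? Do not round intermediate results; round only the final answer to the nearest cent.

€79,095.22

Interest: €629,400.00 × ((1 + 0.0004)^296 − 1) = €629,400.00 × 0.12566765… = €79,095.2189…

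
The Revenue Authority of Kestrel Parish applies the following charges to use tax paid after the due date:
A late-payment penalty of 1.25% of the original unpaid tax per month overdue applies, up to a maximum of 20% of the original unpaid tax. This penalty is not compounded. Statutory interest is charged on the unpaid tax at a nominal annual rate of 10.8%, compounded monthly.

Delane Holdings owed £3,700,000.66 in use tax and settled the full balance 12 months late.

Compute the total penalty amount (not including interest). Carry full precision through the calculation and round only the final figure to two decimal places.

Penalty: 12 × 1.25% × £3,700,000.66 = £555,000.10… (below the 20% cap of £740,000.13…)

£555,000.10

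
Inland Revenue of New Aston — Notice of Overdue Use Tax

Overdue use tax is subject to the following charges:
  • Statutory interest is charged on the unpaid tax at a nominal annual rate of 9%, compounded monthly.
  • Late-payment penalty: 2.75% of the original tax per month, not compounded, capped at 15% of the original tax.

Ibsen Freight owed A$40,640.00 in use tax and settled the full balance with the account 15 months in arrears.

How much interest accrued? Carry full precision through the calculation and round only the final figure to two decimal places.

A$4,820.01

Interest (9%/yr ÷ 12 = 0.75%/month): A$40,640.00 × ((1 + 0.0075)^15 − 1) = A$4,820.0094…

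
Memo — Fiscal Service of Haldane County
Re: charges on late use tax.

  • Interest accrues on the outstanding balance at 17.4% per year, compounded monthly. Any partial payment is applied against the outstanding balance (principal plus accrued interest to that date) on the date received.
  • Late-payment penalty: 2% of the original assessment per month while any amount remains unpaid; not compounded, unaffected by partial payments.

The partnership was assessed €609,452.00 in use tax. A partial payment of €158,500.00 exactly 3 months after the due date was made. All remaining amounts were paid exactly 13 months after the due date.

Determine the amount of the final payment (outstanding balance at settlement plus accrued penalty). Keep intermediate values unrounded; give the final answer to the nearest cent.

€710,295.50

Monthly rate = 17.4% ÷ 12 = 1.45%
Balance at month 3: €609,452.0000 × (1 + 0.0145)^3 = €636,349.4318…
After €158,500.00 payment: €636,349.4318… − €158,500.00 = €477,849.4318…
Balance at month 13: €477,849.4318… × (1 + 0.0145)^10 = €551,837.9805…
Penalty: 13 × 2% × €609,452.00 = €158,457.52
Final settlement = outstanding balance + penalty = €551,837.9805… + €158,457.52 = €710,295.50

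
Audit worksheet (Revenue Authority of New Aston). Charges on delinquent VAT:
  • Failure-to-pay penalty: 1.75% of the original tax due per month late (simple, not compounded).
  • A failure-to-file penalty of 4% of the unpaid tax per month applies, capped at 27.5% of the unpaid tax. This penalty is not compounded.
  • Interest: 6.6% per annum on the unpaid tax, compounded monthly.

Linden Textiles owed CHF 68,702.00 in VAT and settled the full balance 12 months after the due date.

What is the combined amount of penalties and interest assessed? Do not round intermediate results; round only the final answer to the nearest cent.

Failure-to-file: 12 × 4% × CHF 68,702.00 = CHF 32,976.96, capped at 27.5% × CHF 68,702.00 = CHF 18,893.05
Failure-to-pay penalty = 1.75% × CHF 68,702.00 × 12 mo = CHF 14,427.42
Interest (6.6%/yr ÷ 12 = 0.55%/month): CHF 68,702.00 × ((1 + 0.0055)^12 − 1) = CHF 4,674.0416…
Penalties + interest = CHF 33,320.4700 + CHF 4,674.0416… = CHF 37,994.51

CHF 37,994.51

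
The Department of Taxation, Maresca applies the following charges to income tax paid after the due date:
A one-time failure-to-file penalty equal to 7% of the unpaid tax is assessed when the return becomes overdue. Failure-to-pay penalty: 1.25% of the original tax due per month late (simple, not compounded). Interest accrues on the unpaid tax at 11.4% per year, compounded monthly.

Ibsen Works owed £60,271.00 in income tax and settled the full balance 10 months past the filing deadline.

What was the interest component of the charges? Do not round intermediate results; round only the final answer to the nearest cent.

Interest (11.4%/yr ÷ 12 = 0.95%/month): £60,271.00 × ((1 + 0.0095)^10 − 1) = £5,976.8259…

£5,976.83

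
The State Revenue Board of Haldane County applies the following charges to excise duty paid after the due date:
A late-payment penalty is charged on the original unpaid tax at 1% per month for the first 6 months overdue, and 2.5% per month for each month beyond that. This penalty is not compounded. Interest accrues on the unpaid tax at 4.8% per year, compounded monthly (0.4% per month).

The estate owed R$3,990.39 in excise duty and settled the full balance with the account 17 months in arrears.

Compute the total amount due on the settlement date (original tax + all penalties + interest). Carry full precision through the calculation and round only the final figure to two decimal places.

R$5,607.38

Penalty, months 1–6: 6 × 1% × R$3,990.39 = R$239.42…
Penalty, months 7–17: 11 × 2.5% × R$3,990.39 = R$1,097.36…
Interest: R$3,990.39 × ((1 + 0.004)^17 − 1) = R$3,990.39 × 0.0702201… = R$280.2057…
Total = R$3,990.39 + R$1,336.7807… + R$280.2057… = R$5,607.38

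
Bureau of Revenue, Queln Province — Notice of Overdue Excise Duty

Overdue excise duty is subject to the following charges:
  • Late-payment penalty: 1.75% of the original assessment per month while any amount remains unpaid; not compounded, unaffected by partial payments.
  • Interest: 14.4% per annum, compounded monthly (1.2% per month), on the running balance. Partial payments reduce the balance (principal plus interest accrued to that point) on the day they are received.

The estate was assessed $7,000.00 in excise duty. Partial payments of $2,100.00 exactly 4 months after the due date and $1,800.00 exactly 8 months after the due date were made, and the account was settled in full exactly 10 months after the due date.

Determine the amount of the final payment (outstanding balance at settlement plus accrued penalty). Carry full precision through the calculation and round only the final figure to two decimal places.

$5,012.57

Balance at month 4: $7,000.0000 × (1 + 0.012)^4 = $7,342.0965…
After $2,100.00 payment: $7,342.0965… − $2,100.00 = $5,242.0965…
Balance at month 8: $5,242.0965… × (1 + 0.012)^4 = $5,498.2827…
After $1,800.00 payment: $5,498.2827… − $1,800.00 = $3,698.2827…
Balance at month 10: $3,698.2827… × (1 + 0.012)^2 = $3,787.5740…
Penalty: 10 × 1.75% × $7,000.00 = $1,225.00
Final settlement = outstanding balance + penalty = $3,787.5740… + $1,225.00 = $5,012.57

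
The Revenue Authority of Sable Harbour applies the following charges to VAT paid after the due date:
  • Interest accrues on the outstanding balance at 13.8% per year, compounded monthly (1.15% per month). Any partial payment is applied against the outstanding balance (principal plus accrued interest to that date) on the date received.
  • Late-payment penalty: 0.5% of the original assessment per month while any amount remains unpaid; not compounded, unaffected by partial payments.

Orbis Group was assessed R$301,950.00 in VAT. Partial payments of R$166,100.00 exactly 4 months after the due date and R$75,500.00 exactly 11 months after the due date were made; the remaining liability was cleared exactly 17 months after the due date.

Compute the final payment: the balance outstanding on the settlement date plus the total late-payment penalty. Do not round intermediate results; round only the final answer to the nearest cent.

R$118,821.76

Balance at month 4: R$301,950.0000 × (1 + 0.0115)^4 = R$316,081.1395…
After R$166,100.00 payment: R$316,081.1395… − R$166,100.00 = R$149,981.1395…
Balance at month 11: R$149,981.1395… × (1 + 0.0115)^7 = R$162,479.2324…
After R$75,500.00 payment: R$162,479.2324… − R$75,500.00 = R$86,979.2324…
Balance at month 17: R$86,979.2324… × (1 + 0.0115)^6 = R$93,156.0131…
Penalty: 17 × 0.5% × R$301,950.00 = R$25,665.75
Final settlement = outstanding balance + penalty = R$93,156.0131… + R$25,665.75 = R$118,821.76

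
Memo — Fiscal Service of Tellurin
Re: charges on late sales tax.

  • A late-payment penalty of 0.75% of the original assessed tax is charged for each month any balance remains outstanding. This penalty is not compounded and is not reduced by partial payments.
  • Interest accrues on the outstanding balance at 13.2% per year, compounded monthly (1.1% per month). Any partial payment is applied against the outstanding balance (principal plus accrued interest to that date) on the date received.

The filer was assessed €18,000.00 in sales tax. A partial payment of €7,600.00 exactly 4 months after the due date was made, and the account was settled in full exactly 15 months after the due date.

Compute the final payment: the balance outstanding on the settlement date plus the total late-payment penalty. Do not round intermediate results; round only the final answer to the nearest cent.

Balance at month 4: €18,000.0000 × (1 + 0.011)^4 = €18,805.1641…
After €7,600.00 payment: €18,805.1641… − €7,600.00 = €11,205.1641…
Balance at month 15: €11,205.1641… × (1 + 0.011)^11 = €12,638.0751…
Penalty: 15 × 0.75% × €18,000.00 = €2,025.00
Final settlement = outstanding balance + penalty = €12,638.0751… + €2,025.00 = €14,663.08

€14,663.08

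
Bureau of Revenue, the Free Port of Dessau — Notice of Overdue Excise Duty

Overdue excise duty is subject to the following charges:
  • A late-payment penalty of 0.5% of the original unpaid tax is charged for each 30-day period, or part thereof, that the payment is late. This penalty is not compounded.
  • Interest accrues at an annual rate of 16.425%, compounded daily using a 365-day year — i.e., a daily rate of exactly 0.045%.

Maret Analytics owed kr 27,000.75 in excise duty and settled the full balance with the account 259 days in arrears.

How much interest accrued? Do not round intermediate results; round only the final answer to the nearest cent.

Interest: kr 27,000.75 × ((1 + 0.00045)^259 − 1) = kr 27,000.75 × 0.12358423… = kr 3,336.8670…

kr 3,336.87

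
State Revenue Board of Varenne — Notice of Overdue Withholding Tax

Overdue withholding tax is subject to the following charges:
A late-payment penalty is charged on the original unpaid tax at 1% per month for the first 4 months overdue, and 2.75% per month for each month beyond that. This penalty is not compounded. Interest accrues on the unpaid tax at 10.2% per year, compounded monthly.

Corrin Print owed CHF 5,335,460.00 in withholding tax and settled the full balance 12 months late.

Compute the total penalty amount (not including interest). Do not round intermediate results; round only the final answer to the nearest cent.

CHF 1,387,219.60

Penalty, months 1–4: 4 × 1% × CHF 5,335,460.00 = CHF 213,418.40
Penalty, months 5–12: 8 × 2.75% × CHF 5,335,460.00 = CHF 1,173,801.20
Total penalty = CHF 213,418.40 + CHF 1,173,801.20 = CHF 1,387,219.60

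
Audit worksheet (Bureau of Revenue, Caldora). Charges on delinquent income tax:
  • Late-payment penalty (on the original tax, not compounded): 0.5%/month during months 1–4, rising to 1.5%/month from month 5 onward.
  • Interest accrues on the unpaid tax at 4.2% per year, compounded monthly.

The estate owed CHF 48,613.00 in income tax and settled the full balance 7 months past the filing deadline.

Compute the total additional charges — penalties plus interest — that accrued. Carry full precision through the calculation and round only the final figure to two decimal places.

Penalty, months 1–4: 4 × 0.5% × CHF 48,613.00 = CHF 972.26
Penalty, months 5–7: 3 × 1.5% × CHF 48,613.00 = CHF 2,187.59…
Interest (4.2%/yr ÷ 12 = 0.35%/month): CHF 48,613.00 × ((1 + 0.0035)^7 − 1) = CHF 1,203.5974…
Penalties + interest = CHF 3,159.8450 + CHF 1,203.5974… = CHF 4,363.44

CHF 4,363.44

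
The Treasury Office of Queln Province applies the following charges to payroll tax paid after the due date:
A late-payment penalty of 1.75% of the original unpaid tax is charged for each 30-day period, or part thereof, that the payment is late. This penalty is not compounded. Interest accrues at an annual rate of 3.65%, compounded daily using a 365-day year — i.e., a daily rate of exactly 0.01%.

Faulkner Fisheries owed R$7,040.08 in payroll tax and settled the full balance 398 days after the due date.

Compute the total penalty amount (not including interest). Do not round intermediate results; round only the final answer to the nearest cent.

Penalty periods: ⌈398/30⌉ = 14; penalty = 14 × 1.75% × R$7,040.08 = R$1,724.82…

R$1,724.82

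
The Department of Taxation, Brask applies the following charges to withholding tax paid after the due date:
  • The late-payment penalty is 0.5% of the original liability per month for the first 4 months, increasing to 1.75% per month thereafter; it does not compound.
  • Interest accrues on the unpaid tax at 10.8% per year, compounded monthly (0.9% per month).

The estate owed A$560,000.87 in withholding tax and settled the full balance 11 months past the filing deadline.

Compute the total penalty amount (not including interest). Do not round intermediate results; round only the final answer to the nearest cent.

A$79,800.12

Penalty, months 1–4: 4 × 0.5% × A$560,000.87 = A$11,200.02…
Penalty, months 5–11: 7 × 1.75% × A$560,000.87 = A$68,600.11…
Total penalty = A$11,200.02… + A$68,600.11… = A$79,800.12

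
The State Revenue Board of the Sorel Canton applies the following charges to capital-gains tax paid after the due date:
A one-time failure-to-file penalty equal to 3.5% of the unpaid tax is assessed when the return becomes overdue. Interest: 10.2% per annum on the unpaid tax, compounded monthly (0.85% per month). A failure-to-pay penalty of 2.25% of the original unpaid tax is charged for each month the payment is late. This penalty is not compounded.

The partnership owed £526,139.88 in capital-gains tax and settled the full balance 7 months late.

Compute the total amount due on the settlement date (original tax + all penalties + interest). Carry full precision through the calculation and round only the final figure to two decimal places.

Failure-to-file penalty: 3.5% × £526,139.88 = £18,414.90…
Failure-to-pay penalty: 7 × 2.25% × £526,139.88 = £82,867.03…
Interest: £526,139.88 × ((1 + 0.0085)^7 − 1) = £526,139.88 × 0.0610389… = £32,115.0143…
Total = £526,139.88 + £101,281.9269 + £32,115.0143… = £659,536.82

£659,536.82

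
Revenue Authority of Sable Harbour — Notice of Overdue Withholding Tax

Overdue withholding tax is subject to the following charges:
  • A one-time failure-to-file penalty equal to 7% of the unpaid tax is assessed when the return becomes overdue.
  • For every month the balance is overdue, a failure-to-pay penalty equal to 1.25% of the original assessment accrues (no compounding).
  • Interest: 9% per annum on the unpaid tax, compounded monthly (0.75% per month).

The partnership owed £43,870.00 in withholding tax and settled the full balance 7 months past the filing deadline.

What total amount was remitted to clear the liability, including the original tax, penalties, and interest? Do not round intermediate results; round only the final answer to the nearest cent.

£53,135.17

Failure-to-file penalty: 7% × £43,870.00 = £3,070.90
Failure-to-pay penalty: 7 × 1.25% × £43,870.00 = £3,838.63…
Interest: £43,870.00 × ((1 + 0.0075)^7 − 1) = £43,870.00 × 0.0536961… = £2,355.6491…
Total = £43,870.00 + £6,909.5250 + £2,355.6491… = £53,135.17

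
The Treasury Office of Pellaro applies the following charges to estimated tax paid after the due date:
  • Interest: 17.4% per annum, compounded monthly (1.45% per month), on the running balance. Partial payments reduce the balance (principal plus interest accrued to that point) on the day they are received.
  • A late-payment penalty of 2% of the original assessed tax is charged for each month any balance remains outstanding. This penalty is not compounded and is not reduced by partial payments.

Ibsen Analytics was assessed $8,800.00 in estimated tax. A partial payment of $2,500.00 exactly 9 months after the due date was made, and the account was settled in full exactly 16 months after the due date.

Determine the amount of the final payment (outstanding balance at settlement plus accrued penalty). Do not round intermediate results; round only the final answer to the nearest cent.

$11,130.32

Balance at month 9: $8,800.0000 × (1 + 0.0145)^9 = $10,017.3105…
After $2,500.00 payment: $10,017.3105… − $2,500.00 = $7,517.3105…
Balance at month 16: $7,517.3105… × (1 + 0.0145)^7 = $8,314.3221…
Penalty: 16 × 2% × $8,800.00 = $2,816.00
Final settlement = outstanding balance + penalty = $8,314.3221… + $2,816.00 = $11,130.32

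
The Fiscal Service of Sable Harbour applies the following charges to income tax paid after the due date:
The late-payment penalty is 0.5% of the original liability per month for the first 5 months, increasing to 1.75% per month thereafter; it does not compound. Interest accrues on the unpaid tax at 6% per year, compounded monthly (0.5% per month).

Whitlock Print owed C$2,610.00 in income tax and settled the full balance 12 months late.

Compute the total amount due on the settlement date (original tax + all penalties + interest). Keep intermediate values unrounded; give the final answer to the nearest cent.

C$3,155.95

Penalty, months 1–5: 5 × 0.5% × C$2,610.00 = C$65.25
Penalty, months 6–12: 7 × 1.75% × C$2,610.00 = C$319.73…
Interest: C$2,610.00 × ((1 + 0.005)^12 − 1) = C$2,610.00 × 0.0616778… = C$160.9791…
Total = C$2,610.00 + C$384.9750 + C$160.9791… = C$3,155.95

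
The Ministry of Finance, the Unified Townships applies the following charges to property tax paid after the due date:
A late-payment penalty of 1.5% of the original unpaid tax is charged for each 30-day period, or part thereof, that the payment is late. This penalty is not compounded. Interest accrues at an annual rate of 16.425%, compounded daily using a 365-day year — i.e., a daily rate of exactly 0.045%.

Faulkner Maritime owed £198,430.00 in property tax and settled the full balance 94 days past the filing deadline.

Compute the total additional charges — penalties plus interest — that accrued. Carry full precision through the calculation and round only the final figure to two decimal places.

Penalty periods: ⌈94/30⌉ = 4; penalty = 4 × 1.5% × £198,430.00 = £11,905.80
Interest: £198,430.00 × ((1 + 0.00045)^94 − 1) = £198,430.00 × 0.04319747… = £8,571.6736…
Penalties + interest = £11,905.8000 + £8,571.6736… = £20,477.47

£20,477.47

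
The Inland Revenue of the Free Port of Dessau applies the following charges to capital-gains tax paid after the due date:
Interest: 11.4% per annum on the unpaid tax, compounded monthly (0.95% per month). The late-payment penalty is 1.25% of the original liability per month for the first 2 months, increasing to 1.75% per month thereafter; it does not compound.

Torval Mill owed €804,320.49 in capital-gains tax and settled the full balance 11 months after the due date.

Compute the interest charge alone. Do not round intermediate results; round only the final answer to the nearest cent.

€88,159.91

Interest: €804,320.49 × ((1 + 0.0095)^11 − 1) = €804,320.49 × 0.1096079… = €88,159.9127…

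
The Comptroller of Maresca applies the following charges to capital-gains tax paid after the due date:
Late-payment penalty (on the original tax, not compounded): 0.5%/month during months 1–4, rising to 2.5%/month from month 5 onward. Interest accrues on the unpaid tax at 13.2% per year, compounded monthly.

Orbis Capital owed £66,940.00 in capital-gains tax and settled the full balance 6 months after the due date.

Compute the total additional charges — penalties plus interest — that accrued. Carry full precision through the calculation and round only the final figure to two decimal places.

Penalty, months 1–4: 4 × 0.5% × £66,940.00 = £1,338.80
Penalty, months 5–6: 2 × 2.5% × £66,940.00 = £3,347.00
Interest (13.2%/yr ÷ 12 = 1.1%/month): £66,940.00 × ((1 + 0.011)^6 − 1) = £4,541.3328…
Penalties + interest = £4,685.8000 + £4,541.3328… = £9,227.13

£9,227.13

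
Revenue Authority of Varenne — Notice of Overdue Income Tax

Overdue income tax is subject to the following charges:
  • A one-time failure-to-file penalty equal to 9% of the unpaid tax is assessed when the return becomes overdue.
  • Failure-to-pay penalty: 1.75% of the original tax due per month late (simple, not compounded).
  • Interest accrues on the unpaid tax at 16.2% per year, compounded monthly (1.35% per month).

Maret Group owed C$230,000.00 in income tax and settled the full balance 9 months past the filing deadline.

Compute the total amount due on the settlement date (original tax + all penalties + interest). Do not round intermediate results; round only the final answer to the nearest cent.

C$316,427.54

Failure-to-file penalty: 9% × C$230,000.00 = C$20,700.00
Failure-to-pay penalty: 9 × 1.75% × C$230,000.00 = C$36,225.00
Interest: C$230,000.00 × ((1 + 0.0135)^9 − 1) = C$230,000.00 × 0.1282719… = C$29,502.5401…
Total = C$230,000.00 + C$56,925.0000 + C$29,502.5401… = C$316,427.54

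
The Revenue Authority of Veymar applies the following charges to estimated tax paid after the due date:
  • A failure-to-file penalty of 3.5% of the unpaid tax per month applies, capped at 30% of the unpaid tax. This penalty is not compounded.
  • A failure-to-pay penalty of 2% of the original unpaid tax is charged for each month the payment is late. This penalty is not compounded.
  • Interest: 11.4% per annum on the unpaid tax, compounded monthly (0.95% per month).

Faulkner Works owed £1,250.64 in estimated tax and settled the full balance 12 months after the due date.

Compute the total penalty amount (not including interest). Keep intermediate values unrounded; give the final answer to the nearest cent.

£675.35

Failure-to-file: 12 × 3.5% × £1,250.64 = £525.27…, capped at 30% × £1,250.64 = £375.19…
Failure-to-pay penalty = 2% × £1,250.64 × 12 mo = £300.15…
Total penalty = £375.19… + £300.15… = £675.35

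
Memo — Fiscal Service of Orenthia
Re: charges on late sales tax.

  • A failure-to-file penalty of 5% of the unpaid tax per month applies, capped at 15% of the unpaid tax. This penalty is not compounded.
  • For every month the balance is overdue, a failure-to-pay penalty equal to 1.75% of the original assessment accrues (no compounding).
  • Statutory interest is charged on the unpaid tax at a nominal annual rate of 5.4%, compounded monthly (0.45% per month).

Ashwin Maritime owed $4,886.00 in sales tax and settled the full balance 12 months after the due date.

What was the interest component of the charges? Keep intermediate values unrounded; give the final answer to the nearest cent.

Interest: $4,886.00 × ((1 + 0.0045)^12 − 1) = $4,886.00 × 0.0553568… = $270.4731…

$270.47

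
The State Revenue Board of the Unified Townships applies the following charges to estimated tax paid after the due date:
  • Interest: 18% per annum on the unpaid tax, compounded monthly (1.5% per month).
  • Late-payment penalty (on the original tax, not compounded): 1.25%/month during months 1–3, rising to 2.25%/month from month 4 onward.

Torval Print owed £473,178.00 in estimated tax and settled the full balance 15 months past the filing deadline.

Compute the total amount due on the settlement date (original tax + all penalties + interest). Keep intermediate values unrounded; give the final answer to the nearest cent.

£737,084.54

Penalty, months 1–3: 3 × 1.25% × £473,178.00 = £17,744.18…
Penalty, months 4–15: 12 × 2.25% × £473,178.00 = £127,758.06
Interest: £473,178.00 × ((1 + 0.015)^15 − 1) = £473,178.00 × 0.2502321… = £118,404.3088…
Total = £473,178.00 + £145,502.2350 + £118,404.3088… = £737,084.54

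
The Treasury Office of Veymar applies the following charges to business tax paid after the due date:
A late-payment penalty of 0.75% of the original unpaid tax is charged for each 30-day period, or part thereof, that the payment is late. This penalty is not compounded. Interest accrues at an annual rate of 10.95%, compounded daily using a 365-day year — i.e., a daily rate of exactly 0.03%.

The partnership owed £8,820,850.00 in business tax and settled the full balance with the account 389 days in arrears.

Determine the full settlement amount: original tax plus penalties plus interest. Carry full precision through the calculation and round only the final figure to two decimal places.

£10,772,574.00

Penalty periods: ⌈389/30⌉ = 13; penalty = 13 × 0.75% × £8,820,850.00 = £860,032.88…
Interest: £8,820,850.00 × ((1 + 0.0003)^389 − 1) = £8,820,850.00 × 0.12376258… = £1,091,691.1250…
Total = £8,820,850.00 + £860,032.8750 + £1,091,691.1250… = £10,772,574.00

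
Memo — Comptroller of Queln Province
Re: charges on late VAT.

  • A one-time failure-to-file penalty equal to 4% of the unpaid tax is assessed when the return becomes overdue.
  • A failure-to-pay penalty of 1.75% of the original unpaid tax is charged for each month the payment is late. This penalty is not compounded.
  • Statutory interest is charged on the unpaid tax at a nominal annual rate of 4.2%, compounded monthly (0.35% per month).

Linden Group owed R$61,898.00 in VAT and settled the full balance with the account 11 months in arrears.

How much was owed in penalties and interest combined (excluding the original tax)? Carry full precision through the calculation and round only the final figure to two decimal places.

Failure-to-file penalty: 4% × R$61,898.00 = R$2,475.92
Failure-to-pay penalty = 1.75% × R$61,898.00 × 11 mo = R$11,915.37…
Interest: R$61,898.00 × ((1 + 0.0035)^11 − 1) = R$61,898.00 × 0.0391809… = R$2,425.2177…
Penalties + interest = R$14,391.2850 + R$2,425.2177… = R$16,816.50

R$16,816.50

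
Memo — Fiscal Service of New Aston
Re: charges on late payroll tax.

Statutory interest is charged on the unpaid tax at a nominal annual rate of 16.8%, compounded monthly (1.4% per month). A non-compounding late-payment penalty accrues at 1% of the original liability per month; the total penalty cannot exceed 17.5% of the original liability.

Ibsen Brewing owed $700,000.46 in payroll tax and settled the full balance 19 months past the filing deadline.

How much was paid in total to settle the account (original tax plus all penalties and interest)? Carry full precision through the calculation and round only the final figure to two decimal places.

Penalty (uncapped): 19 × 1% × $700,000.46 = $133,000.09…; cap = 17.5% × $700,000.46 = $122,500.08… → penalty = $122,500.08…
Interest: $700,000.46 × ((1 + 0.014)^19 − 1) = $700,000.46 × 0.3023303… = $211,631.3490…
Total = $700,000.46 + $122,500.0805 + $211,631.3490… = $1,034,131.89

$1,034,131.89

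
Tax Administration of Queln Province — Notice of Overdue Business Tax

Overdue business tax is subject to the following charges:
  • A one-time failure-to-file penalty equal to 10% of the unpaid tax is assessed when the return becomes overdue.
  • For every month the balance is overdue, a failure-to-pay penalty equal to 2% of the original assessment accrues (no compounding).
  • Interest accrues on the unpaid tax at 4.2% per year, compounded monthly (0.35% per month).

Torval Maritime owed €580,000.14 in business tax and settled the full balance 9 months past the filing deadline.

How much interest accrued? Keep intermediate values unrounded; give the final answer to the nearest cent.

€18,527.88

Interest: €580,000.14 × ((1 + 0.0035)^9 − 1) = €580,000.14 × 0.0319446… = €18,527.8843…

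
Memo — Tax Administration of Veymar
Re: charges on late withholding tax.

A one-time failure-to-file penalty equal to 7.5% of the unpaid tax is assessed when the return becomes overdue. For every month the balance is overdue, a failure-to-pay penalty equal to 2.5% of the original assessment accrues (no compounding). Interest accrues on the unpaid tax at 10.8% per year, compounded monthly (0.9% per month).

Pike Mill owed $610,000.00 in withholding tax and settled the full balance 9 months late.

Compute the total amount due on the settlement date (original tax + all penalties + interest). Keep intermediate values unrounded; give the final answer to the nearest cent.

Failure-to-file penalty: 7.5% × $610,000.00 = $45,750.00
Failure-to-pay penalty: 9 × 2.5% × $610,000.00 = $137,250.00
Interest: $610,000.00 × ((1 + 0.009)^9 − 1) = $610,000.00 × 0.0839781… = $51,226.6228…
Total = $610,000.00 + $183,000.0000 + $51,226.6228… = $844,226.62

$844,226.62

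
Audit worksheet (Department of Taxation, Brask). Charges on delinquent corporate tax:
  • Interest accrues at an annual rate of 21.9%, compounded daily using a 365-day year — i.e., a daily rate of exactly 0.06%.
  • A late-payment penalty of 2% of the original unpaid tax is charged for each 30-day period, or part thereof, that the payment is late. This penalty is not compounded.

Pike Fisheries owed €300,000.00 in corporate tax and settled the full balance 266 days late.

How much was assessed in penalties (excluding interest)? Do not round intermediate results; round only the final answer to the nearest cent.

€54,000.00

Penalty periods: ⌈266/30⌉ = 9; penalty = 9 × 2% × €300,000.00 = €54,000.00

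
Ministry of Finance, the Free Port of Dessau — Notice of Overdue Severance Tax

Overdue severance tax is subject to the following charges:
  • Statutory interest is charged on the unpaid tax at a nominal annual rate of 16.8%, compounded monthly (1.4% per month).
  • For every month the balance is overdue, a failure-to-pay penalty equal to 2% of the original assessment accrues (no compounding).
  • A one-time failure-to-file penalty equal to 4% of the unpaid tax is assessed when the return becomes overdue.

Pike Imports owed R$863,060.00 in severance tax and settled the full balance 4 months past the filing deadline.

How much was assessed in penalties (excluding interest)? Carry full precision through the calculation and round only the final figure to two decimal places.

R$103,567.20

Failure-to-file penalty: 4% × R$863,060.00 = R$34,522.40
Failure-to-pay penalty: 4 × 2% × R$863,060.00 = R$69,044.80
Total penalty = R$34,522.40 + R$69,044.80 = R$103,567.20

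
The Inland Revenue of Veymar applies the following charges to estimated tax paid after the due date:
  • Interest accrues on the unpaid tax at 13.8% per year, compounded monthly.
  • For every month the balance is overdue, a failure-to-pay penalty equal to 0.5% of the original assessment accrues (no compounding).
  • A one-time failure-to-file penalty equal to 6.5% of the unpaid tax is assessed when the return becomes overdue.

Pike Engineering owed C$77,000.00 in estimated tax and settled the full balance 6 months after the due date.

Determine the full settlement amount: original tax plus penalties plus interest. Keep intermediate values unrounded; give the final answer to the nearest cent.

Failure-to-file penalty: 6.5% × C$77,000.00 = C$5,005.00
Failure-to-pay penalty: 6 × 0.5% × C$77,000.00 = C$2,310.00
Interest (13.8%/yr ÷ 12 = 1.15%/month): C$77,000.00 × ((1 + 0.0115)^6 − 1) = C$5,468.1112…
Total = C$77,000.00 + C$7,315.0000 + C$5,468.1112… = C$89,783.11

C$89,783.11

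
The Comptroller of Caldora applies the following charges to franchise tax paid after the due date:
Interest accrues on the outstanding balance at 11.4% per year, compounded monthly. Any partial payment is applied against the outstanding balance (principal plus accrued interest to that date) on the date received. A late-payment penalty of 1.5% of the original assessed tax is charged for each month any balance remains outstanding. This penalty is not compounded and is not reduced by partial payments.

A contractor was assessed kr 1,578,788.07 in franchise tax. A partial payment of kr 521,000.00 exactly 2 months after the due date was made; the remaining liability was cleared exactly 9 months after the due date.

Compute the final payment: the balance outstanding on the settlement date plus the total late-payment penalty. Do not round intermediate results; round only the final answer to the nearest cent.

Monthly rate = 11.4% ÷ 12 = 0.95%
Balance at month 2: kr 1,578,788.0700 × (1 + 0.0095)^2 = kr 1,608,927.5290…
After kr 521,000.00 payment: kr 1,608,927.5290… − kr 521,000.00 = kr 1,087,927.5290…
Balance at month 9: kr 1,087,927.5290… × (1 + 0.0095)^7 = kr 1,162,369.5629…
Penalty: 9 × 1.5% × kr 1,578,788.07 = kr 213,136.39…
Final settlement = outstanding balance + penalty = kr 1,162,369.5629… + kr 213,136.39… = kr 1,375,505.95

kr 1,375,505.95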